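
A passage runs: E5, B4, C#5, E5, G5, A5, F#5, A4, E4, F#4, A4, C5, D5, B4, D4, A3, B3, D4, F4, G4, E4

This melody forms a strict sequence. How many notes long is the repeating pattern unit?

Try groups of 7 (3 cells in 21 notes):
E5 B4 C#5 E5 G5 A5 F#5 | A4 E4 F#4 A4 C5 D5 B4 | D4 A3 B3 D4 F4 G4 E4
That's a consistent down a 5th shift per cell, and no other grouping gives one.

7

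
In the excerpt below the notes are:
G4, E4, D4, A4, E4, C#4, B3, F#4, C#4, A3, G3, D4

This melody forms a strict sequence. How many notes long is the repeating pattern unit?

12 notes total. Splitting into 3 groups of 4:
G4 E4 D4 A4 | E4 C#4 B3 F#4 | C#4 A3 G3 D4
Every group is a transposition down a 3rd of the one before; no shorter unit works.

4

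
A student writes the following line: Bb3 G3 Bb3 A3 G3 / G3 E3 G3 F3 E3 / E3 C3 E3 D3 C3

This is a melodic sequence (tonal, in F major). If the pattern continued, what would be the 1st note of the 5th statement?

A2

Grouping in 5s, the 1st note of each cell is Bb3, G3, E3.
Extending down a 3rd: C3 → A2.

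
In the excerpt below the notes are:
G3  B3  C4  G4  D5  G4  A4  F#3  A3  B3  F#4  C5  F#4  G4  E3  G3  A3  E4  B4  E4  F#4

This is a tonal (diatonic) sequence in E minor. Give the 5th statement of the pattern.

C3 E3 F#3 C4 G4 C4 D4

Unit = 7 notes; the statements start on G3, F#3, E3, moving down a 2nd each time.
Carrying on: D3 → C3.
Statement 5 starts on C3 and keeps the same diatonic contour: C3 E3 F#3 C4 G4 C4 D4.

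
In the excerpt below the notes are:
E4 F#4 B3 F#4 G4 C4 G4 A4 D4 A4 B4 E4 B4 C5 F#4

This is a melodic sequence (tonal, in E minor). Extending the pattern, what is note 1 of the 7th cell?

The unit is 3 notes. Position-1 pitches of the 5 shown cells: E4, F#4, G4, A4, B4.
Extending up a 2nd: C5 → D5.

D5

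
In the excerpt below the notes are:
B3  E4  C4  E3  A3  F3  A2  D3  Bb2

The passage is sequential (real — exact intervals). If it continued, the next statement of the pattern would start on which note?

Taking 3-note groups, the heads are B3, E3, A2: the pattern moves down a 5th.
One more step down a 5th gives D2.

D2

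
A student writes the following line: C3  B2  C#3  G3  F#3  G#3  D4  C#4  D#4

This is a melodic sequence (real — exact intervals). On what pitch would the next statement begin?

The 3-note cells begin on C3, G3, D4 — each up a 5th from the last.
The next head, up a 5th from D4, is A4.

A4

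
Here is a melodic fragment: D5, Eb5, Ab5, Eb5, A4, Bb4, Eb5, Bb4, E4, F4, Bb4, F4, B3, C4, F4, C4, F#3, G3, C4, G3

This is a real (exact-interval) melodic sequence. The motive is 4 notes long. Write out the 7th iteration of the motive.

Unit = 4 notes; the statements start on D5, A4, E4, B3, F#3, moving down a 4th each time.
Continuing the starts: C#3 → G#2.
From G#2 the exact shape gives G#2 A2 D3 A2.

G#2 A2 D3 A2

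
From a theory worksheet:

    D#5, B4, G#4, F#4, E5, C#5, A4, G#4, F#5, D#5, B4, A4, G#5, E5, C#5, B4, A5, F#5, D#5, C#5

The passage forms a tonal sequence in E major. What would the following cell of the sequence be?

With a 4-note motive the entries are D#5, E5, F#5, G#5, A5, each up a 2nd from the previous.
From B5 the diatonic shape gives B5 G#5 E5 D#5.

B5 G#5 E5 D#5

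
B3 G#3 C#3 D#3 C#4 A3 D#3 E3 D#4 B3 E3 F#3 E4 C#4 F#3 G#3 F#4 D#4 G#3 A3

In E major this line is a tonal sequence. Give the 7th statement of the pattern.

With a 4-note motive the entries are B3, C#4, D#4, E4, F#4, each up a 2nd from the previous.
Continuing the starts: G#4 → A4.
Statement 7 starts on A4 and keeps the same diatonic contour: A4 F#4 B3 C#4.

A4 F#4 B3 C#4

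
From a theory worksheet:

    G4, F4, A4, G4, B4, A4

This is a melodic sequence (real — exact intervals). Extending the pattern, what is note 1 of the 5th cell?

D#5

With 2-note cells, note 1 of each statement runs G4, A4, B4.
Carrying that up a 2nd forward: C#5 → D#5.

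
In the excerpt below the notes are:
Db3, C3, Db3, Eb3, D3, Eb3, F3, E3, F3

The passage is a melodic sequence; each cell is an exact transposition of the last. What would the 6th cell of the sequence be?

B3 A#3 B3

The 3-note cells begin on Db3, Eb3, F3 — each up a 2nd from the last.
Continuing the starts: G3 → A3 → B3.
Statement 6 starts on B3 and keeps the same exact contour: B3 A#3 B3.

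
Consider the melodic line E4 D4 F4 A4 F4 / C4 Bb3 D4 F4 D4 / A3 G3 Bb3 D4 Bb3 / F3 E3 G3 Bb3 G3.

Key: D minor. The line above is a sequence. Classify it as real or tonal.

Every note is diatonic to D minor.
Cell 1 has +3 semitones from note 2 to 3, but cell 2 has +4 — the interval quality changes while the contour stays the same, which is the hallmark of a tonal sequence.

tonal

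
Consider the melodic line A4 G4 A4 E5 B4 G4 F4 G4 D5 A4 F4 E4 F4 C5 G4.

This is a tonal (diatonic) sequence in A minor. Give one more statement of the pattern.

E4 D4 E4 B4 F4

Unit = 5 notes; the statements start on A4, G4, F4, moving down a 2nd each time.
Statement 4 starts on E4 and keeps the same diatonic contour: E4 D4 E4 B4 F4.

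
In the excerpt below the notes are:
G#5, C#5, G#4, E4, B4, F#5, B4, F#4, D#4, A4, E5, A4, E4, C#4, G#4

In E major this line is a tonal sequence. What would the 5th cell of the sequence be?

Taking 5-note groups, the heads are G#5, F#5, E5: the pattern moves down a 2nd.
Carrying on: D#5 → C#5.
From C#5 the diatonic shape gives C#5 F#4 C#4 A3 E4.

C#5 F#4 C#4 A3 E4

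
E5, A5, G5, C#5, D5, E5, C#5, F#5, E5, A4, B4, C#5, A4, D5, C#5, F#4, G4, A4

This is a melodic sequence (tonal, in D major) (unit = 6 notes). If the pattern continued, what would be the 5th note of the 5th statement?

C#4

With 6-note cells, note 5 of each statement runs D5, B4, G4.
Each moves down a 3rd. Continuing: E4 → C#4.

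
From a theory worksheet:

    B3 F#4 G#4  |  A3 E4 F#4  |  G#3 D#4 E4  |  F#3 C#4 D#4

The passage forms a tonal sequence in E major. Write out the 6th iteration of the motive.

D#3 A3 B3

The 3-note cells begin on B3, A3, G#3, F#3 — each down a 2nd from the last.
Carrying on: E3 → D#3.
From D#3 the diatonic shape gives D#3 A3 B3.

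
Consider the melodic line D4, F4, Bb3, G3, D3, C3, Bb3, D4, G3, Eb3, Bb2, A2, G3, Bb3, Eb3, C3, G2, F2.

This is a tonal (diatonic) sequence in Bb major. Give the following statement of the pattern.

The 6-note cells begin on D4, Bb3, G3 — each down a 3rd from the last.
From Eb3 the diatonic shape gives Eb3 G3 C3 A2 Eb2 D2.

Eb3 G3 C3 A2 Eb2 D2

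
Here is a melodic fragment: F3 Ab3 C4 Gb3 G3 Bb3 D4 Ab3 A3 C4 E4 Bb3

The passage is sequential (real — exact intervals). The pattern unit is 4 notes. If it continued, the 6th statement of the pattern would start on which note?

D#4

The 4-note cells begin on F3, G3, A3 — each up a 2nd from the last.
Extending the heads up a 2nd: B3 → C#4 → D#4.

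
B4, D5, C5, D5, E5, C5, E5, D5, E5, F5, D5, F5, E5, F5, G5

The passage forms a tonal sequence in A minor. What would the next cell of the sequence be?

With a 5-note motive the entries are B4, C5, D5, each up a 2nd from the previous.
From E5 the diatonic shape gives E5 G5 F5 G5 A5.

E5 G5 F5 G5 A5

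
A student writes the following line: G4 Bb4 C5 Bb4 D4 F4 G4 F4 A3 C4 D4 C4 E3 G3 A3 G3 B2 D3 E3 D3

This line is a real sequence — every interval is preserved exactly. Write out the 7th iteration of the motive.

C#2 E2 F#2 E2

Taking 4-note groups, the heads are G4, D4, A3, E3, B2: the pattern moves down a 4th.
Continuing the starts: F#2 → C#2.
From C#2 the exact shape gives C#2 E2 F#2 E2.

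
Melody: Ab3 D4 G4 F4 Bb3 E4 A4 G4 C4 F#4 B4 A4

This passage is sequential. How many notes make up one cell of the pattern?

4

Try groups of 4 (3 cells in 12 notes):
Ab3 D4 G4 F4 | Bb3 E4 A4 G4 | C4 F#4 B4 A4
Each cell is the previous one up a 2nd — so the unit is 4 notes.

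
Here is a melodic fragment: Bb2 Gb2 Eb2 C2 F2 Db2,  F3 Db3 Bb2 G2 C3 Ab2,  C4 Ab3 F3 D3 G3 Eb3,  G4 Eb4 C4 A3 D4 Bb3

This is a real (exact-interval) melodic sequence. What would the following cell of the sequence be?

Unit = 6 notes; the statements start on Bb2, F3, C4, G4, moving up a 5th each time.
From D5 the exact shape gives D5 Bb4 G4 E4 A4 F4.

D5 Bb4 G4 E4 A4 F4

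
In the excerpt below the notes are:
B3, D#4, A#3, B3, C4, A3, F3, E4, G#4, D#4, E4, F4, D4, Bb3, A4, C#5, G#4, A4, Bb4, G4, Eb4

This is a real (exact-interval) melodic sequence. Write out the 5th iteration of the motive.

G5 B5 F#5 G5 Ab5 F5 Db5

Unit = 7 notes; the statements start on B3, E4, A4, moving up a 4th each time.
Carrying on: D5 → G5.
Statement 5 starts on G5 and keeps the same exact contour: G5 B5 F#5 G5 Ab5 F5 Db5.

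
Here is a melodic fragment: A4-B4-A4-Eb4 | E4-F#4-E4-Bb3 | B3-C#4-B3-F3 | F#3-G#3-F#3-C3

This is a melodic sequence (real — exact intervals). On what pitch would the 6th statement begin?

G#2

The 4-note cells begin on A4, E4, B3, F#3 — each down a 4th from the last.
Continuing: C#3 → G#2. Statement 6 starts on G#2.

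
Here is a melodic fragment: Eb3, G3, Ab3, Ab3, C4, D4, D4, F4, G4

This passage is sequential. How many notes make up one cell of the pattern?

Try groups of 3 (3 cells in 9 notes):
Eb3 G3 Ab3 | Ab3 C4 D4 | D4 F4 G4
Every group is a transposition up a 4th of the one before; no shorter unit works.

3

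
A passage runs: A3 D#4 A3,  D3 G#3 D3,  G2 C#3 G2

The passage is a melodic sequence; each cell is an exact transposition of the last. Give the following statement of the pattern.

C2 F#2 C2

Unit = 3 notes; the statements start on A3, D3, G2, moving down a 5th each time.
From C2 the exact shape gives C2 F#2 C2.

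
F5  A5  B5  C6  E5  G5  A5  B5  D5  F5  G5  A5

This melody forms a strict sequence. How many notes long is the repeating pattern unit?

4

Try groups of 4 (3 cells in 12 notes):
F5 A5 B5 C6 | E5 G5 A5 B5 | D5 F5 G5 A5
Every group is a transposition down a 2nd of the one before; no shorter unit works.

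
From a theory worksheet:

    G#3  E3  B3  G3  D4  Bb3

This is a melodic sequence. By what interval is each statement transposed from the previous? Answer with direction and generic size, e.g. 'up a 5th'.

up a 3rd

The 2-note cells begin on G#3, B3, D4 — each up a 3rd from the last.
G#3 to B3 is up a 3rd.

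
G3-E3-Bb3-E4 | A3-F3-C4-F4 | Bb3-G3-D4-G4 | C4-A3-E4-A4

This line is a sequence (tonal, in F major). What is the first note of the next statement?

The 4-note cells begin on G3, A3, Bb3, C4 — each up a 2nd from the last.
One more step up a 2nd gives D4.

D4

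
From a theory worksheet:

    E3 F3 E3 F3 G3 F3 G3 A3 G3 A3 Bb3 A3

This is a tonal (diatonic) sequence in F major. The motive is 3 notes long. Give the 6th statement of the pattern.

C4 D4 C4

The 3-note cells begin on E3, F3, G3, A3 — each up a 2nd from the last.
Extending up a 2nd: Bb3 → C4.
Statement 6 starts on C4 and keeps the same diatonic contour: C4 D4 C4.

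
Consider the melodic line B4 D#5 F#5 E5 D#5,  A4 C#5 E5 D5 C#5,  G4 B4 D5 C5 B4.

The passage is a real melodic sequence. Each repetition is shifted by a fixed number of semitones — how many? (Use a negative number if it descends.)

Unit = 5 notes; the statements start on B4, A4, G4, moving down a 2nd each time.
Counting half-steps from B4 to A4: -2.

-2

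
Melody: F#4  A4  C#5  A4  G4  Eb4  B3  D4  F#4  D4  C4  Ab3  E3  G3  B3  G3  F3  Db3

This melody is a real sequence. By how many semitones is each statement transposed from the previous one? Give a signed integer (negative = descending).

-7

Taking 6-note groups, the heads are F#4, B3, E3: the pattern moves down a 5th.
F#4→B3 is 59 − 66 = -7 semitones.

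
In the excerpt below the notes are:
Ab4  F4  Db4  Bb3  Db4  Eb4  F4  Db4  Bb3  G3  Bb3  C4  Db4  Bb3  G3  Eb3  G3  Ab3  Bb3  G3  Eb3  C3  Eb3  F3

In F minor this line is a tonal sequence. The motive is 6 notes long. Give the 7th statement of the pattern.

Unit = 6 notes; the statements start on Ab4, F4, Db4, Bb3, moving down a 3rd each time.
Extending down a 3rd: G3 → Eb3 → C3.
From C3 the diatonic shape gives C3 Ab2 F2 Db2 F2 G2.

C3 Ab2 F2 Db2 F2 G2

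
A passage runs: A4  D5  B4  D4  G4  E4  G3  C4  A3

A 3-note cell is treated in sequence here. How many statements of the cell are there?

3

9 notes in groups of 3 gives 9/3 = 3 statements.
Starts: A4, D4, G3 — each down a 5th.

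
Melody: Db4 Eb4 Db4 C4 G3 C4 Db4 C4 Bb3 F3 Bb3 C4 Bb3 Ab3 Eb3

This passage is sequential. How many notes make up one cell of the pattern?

There are 15 notes; a 5-note unit gives 3 cells:
Db4 Eb4 Db4 C4 G3 | C4 Db4 C4 Bb3 F3 | Bb3 C4 Bb3 Ab3 Eb3
That's a consistent down a 2nd shift per cell, and no other grouping gives one.

5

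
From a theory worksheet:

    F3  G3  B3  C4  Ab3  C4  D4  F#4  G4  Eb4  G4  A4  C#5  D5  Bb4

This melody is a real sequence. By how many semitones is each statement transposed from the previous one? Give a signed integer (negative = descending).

With a 5-note motive the entries are F3, C4, G4, each up a 5th from the previous.
Counting half-steps from F3 to C4: 7.

7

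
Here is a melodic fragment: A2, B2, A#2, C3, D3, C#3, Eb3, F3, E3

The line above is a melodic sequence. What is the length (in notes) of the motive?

There are 9 notes; a 3-note unit gives 3 cells:
A2 B2 A#2 | C3 D3 C#3 | Eb3 F3 E3
That's a consistent up a 3rd shift per cell, and no other grouping gives one.

3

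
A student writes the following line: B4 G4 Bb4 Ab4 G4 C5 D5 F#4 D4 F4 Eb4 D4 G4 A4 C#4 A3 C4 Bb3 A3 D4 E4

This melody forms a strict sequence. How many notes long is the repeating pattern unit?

There are 21 notes; a 7-note unit gives 3 cells:
B4 G4 Bb4 Ab4 G4 C5 D5 | F#4 D4 F4 Eb4 D4 G4 A4 | C#4 A3 C4 Bb3 A3 D4 E4
Each cell is the previous one down a 4th — so the unit is 7 notes.

7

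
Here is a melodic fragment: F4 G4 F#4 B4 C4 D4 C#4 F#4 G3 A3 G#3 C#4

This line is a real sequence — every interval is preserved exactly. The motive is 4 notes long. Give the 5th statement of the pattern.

A2 B2 A#2 D#3

With a 4-note motive the entries are F4, C4, G3, each down a 4th from the previous.
Extending down a 4th: D3 → A2.
So cell 5 is A2 B2 A#2 D#3.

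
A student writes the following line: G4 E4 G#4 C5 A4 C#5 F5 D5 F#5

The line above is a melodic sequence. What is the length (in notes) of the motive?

3

Try groups of 3 (3 cells in 9 notes):
G4 E4 G#4 | C5 A4 C#5 | F5 D5 F#5
Each cell is the previous one up a 4th — so the unit is 3 notes.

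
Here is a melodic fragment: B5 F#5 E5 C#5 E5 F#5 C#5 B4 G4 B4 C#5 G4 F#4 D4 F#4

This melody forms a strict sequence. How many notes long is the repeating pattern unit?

5

15 notes total. Splitting into 3 groups of 5:
B5 F#5 E5 C#5 E5 | F#5 C#5 B4 G4 B4 | C#5 G4 F#4 D4 F#4
Every group is a transposition down a 4th of the one before; no shorter unit works.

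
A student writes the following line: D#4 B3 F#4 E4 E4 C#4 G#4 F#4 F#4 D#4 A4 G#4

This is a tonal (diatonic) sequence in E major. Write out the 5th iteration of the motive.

Unit = 4 notes; the statements start on D#4, E4, F#4, moving up a 2nd each time.
Extending up a 2nd: G#4 → A4.
Statement 5 starts on A4 and keeps the same diatonic contour: A4 F#4 C#5 B4.

A4 F#4 C#5 B4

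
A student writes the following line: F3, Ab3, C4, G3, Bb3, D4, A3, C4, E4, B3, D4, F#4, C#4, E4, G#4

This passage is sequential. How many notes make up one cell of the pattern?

Try groups of 3 (5 cells in 15 notes):
F3 Ab3 C4 | G3 Bb3 D4 | A3 C4 E4 | B3 D4 F#4 | C#4 E4 G#4
Every group is a transposition up a 2nd of the one before; no shorter unit works.

3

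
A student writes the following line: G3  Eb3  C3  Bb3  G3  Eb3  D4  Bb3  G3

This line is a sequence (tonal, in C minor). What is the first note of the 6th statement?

The 3-note cells begin on G3, Bb3, D4 — each up a 3rd from the last.
Continuing: F4 → Ab4 → C5. Statement 6 starts on C5.

C5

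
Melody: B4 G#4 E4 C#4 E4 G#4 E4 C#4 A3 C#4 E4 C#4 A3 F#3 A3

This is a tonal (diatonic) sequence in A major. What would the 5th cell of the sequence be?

A3 F#3 D3 B2 D3

Unit = 5 notes; the statements start on B4, G#4, E4, moving down a 3rd each time.
Continuing the starts: C#4 → A3.
So cell 5 is A3 F#3 D3 B2 D3.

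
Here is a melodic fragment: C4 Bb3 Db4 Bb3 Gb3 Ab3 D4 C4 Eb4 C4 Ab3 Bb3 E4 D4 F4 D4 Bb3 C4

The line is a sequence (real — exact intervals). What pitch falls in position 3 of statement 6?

The unit is 6 notes. Position-3 pitches of the 3 shown cells: Db4, Eb4, F4.
Each moves up a 2nd. Continuing: G4 → A4 → B4.

B4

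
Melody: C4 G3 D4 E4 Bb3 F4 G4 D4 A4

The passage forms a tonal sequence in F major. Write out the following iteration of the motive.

Bb4 F4 C5

With a 3-note motive the entries are C4, E4, G4, each up a 3rd from the previous.
From Bb4 the diatonic shape gives Bb4 F4 C5.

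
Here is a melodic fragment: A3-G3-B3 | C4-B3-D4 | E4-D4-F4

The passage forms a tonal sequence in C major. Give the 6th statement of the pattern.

D5 C5 E5

Unit = 3 notes; the statements start on A3, C4, E4, moving up a 3rd each time.
Extending up a 3rd: G4 → B4 → D5.
From D5 the diatonic shape gives D5 C5 E5.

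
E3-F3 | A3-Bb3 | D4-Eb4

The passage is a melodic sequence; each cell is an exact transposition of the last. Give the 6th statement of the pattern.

F5 Gb5

With a 2-note motive the entries are E3, A3, D4, each up a 4th from the previous.
Extending up a 4th: G4 → C5 → F5.
From F5 the exact shape gives F5 Gb5.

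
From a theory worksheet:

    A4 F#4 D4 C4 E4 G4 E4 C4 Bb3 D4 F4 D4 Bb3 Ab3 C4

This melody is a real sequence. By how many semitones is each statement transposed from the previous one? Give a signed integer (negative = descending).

-2

With a 5-note motive the entries are A4, G4, F4, each down a 2nd from the previous.
A4 to G4 spans -2 semitones.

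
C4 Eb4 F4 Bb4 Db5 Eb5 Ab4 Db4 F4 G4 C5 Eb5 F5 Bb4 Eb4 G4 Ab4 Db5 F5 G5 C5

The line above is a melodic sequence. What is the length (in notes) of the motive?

7

There are 21 notes; a 7-note unit gives 3 cells:
C4 Eb4 F4 Bb4 Db5 Eb5 Ab4 | Db4 F4 G4 C5 Eb5 F5 Bb4 | Eb4 G4 Ab4 Db5 F5 G5 C5
Each cell is the previous one up a 2nd — so the unit is 7 notes.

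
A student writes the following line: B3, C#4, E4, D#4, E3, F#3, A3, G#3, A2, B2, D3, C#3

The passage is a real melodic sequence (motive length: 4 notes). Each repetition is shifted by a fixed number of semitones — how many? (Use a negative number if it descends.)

Taking 4-note groups, the heads are B3, E3, A2: the pattern moves down a 5th.
Counting half-steps from B3 to E3: -7.

-7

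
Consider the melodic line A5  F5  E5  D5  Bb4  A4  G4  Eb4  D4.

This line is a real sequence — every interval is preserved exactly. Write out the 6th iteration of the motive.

Bb2 Gb2 F2

Unit = 3 notes; the statements start on A5, D5, G4, moving down a 5th each time.
Continuing the starts: C4 → F3 → Bb2.
So cell 6 is Bb2 Gb2 F2.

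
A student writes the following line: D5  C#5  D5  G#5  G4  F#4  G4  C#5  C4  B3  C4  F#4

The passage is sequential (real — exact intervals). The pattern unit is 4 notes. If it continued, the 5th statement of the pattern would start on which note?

Bb2

With a 4-note motive the entries are D5, G4, C4, each down a 5th from the previous.
Extending the heads down a 5th: F3 → Bb2.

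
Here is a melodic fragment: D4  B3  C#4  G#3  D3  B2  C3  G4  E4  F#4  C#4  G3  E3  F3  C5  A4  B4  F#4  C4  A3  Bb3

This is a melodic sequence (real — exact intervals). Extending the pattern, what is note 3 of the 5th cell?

A5

The unit is 7 notes. Position-3 pitches of the 3 shown cells: C#4, F#4, B4.
Carrying that up a 4th forward: E5 → A5.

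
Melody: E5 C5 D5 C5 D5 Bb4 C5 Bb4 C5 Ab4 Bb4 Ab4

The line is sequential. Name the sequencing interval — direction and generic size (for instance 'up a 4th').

The 4-note cells begin on E5, D5, C5 — each down a 2nd from the last.
E5 to D5 is down a 2nd.

down a 2nd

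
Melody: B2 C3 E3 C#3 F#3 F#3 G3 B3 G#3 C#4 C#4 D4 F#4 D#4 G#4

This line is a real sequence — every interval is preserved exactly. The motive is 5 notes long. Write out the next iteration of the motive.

The 5-note cells begin on B2, F#3, C#4 — each up a 5th from the last.
From G#4 the exact shape gives G#4 A4 C#5 A#4 D#5.

G#4 A4 C#5 A#4 D#5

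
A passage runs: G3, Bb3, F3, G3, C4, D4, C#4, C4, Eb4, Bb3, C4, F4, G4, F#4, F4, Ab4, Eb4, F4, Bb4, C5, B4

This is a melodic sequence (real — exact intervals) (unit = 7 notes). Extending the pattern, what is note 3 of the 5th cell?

Db5

Grouping in 7s, the 3rd note of each cell is F3, Bb3, Eb4.
Each moves up a 4th. Continuing: Ab4 → Db5.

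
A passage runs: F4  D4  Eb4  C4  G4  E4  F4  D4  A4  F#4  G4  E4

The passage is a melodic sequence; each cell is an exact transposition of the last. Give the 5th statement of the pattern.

C#5 A#4 B4 G#4

The 4-note cells begin on F4, G4, A4 — each up a 2nd from the last.
Continuing the starts: B4 → C#5.
Statement 5 starts on C#5 and keeps the same exact contour: C#5 A#4 B4 G#4.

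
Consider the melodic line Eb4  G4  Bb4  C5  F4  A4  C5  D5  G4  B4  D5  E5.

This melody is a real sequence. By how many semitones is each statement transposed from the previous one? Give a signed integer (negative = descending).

With a 4-note motive the entries are Eb4, F4, G4, each up a 2nd from the previous.
Eb4→F4 is 65 − 63 = 2 semitones.

2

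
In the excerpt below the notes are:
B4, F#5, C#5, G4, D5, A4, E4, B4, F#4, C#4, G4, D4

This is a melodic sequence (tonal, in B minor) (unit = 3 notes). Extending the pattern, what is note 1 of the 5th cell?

A3

With 3-note cells, note 1 of each statement runs B4, G4, E4, C#4.
One more down a 3rd gives A3.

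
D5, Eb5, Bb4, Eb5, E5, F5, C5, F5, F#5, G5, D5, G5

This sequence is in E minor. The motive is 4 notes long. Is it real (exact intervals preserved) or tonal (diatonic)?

real

Each cell has the same semitone pattern (1, -5, 5) — intervals are preserved exactly.
And Eb5 lies outside E minor, so the sequence is real rather than tonal.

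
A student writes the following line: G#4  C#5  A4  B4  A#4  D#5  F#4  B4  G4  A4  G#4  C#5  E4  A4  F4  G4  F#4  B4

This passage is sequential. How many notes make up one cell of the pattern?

18 notes total. Splitting into 3 groups of 6:
G#4 C#5 A4 B4 A#4 D#5 | F#4 B4 G4 A4 G#4 C#5 | E4 A4 F4 G4 F#4 B4
Each cell is the previous one down a 2nd — so the unit is 6 notes.

6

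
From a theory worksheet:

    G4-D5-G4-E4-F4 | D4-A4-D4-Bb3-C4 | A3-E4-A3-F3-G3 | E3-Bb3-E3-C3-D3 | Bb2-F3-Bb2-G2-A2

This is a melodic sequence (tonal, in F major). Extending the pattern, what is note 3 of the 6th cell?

Grouping in 5s, the 3rd note of each cell is G4, D4, A3, E3, Bb2.
From Bb2, down a 4th gives F2.

F2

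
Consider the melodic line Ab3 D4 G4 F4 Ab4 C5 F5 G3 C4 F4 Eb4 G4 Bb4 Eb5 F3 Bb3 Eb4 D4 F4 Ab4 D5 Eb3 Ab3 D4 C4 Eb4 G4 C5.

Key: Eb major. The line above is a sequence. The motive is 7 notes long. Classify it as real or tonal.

tonal

Every note is diatonic to Eb major.
Cell 1 has +6 semitones from note 1 to 2, but cell 2 has +5 — the interval quality changes while the contour stays the same, which is the hallmark of a tonal sequence.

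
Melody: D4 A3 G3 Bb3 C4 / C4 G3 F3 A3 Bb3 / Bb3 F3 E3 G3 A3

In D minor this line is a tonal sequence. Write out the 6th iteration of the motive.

F3 C3 Bb2 D3 E3

The 5-note cells begin on D4, C4, Bb3 — each down a 2nd from the last.
Carrying on: A3 → G3 → F3.
Statement 6 starts on F3 and keeps the same diatonic contour: F3 C3 Bb2 D3 E3.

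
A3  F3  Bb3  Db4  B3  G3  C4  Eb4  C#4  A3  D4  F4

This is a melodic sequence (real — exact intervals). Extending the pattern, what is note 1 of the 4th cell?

Grouping in 4s, the 1st note of each cell is A3, B3, C#4.
One more up a 2nd gives D#4.

D#4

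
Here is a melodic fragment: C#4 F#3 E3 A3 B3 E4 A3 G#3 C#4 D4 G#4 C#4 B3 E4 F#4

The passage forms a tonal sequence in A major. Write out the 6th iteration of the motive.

F#5 B4 A4 D5 E5

Taking 5-note groups, the heads are C#4, E4, G#4: the pattern moves up a 3rd.
Carrying on: B4 → D5 → F#5.
Statement 6 starts on F#5 and keeps the same diatonic contour: F#5 B4 A4 D5 E5.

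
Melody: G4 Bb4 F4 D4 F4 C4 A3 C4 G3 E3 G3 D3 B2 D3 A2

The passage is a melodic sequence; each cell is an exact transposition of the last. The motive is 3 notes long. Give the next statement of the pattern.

The 3-note cells begin on G4, D4, A3, E3, B2 — each down a 4th from the last.
From F#2 the exact shape gives F#2 A2 E2.

F#2 A2 E2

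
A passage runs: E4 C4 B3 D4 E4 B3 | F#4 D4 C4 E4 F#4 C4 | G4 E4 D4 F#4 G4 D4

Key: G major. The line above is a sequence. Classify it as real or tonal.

tonal

Every note is diatonic to G major.
Cell 1 has -1 semitones from note 2 to 3, but cell 2 has -2 — the interval quality changes while the contour stays the same, which is the hallmark of a tonal sequence.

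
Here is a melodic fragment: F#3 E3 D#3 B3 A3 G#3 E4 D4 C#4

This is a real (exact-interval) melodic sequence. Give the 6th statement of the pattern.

The 3-note cells begin on F#3, B3, E4 — each up a 4th from the last.
Extending up a 4th: A4 → D5 → G5.
From G5 the exact shape gives G5 F5 E5.

G5 F5 E5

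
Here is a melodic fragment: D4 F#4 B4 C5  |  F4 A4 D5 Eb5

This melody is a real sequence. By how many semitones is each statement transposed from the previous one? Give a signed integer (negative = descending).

3

Taking 4-note groups, the heads are D4, F4: the pattern moves up a 3rd.
D4 to F4 spans +3 semitones.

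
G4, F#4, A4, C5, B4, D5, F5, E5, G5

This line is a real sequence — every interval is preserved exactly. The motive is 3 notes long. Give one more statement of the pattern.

Bb5 A5 C6

Unit = 3 notes; the statements start on G4, C5, F5, moving up a 4th each time.
From Bb5 the exact shape gives Bb5 A5 C6.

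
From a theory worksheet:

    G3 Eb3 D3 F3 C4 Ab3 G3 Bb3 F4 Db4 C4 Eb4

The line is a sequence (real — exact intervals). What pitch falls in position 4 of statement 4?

The unit is 4 notes. Position-4 pitches of the 3 shown cells: F3, Bb3, Eb4.
Each moves up a 4th; the next is Ab4.

Ab4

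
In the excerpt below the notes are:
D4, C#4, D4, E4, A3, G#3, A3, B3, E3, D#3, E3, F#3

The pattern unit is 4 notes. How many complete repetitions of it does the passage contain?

12 notes in groups of 4 gives 12/4 = 3 statements.
Starts: D4, A3, E3 — each down a 4th.

3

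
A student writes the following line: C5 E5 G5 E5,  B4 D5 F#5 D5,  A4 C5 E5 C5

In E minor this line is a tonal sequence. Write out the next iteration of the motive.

G4 B4 D5 B4

With a 4-note motive the entries are C5, B4, A4, each down a 2nd from the previous.
Statement 4 starts on G4 and keeps the same diatonic contour: G4 B4 D5 B4.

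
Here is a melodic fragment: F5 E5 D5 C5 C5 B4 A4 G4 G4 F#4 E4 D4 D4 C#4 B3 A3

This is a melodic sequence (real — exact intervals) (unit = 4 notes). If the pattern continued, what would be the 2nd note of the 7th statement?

Grouping in 4s, the 2nd note of each cell is E5, B4, F#4, C#4.
Carrying that down a 4th forward: G#3 → D#3 → A#2.

A#2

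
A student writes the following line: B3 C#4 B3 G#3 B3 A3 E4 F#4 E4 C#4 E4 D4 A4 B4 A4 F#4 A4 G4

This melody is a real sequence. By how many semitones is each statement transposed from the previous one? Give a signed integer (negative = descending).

5

The 6-note cells begin on B3, E4, A4 — each up a 4th from the last.
Counting half-steps from B3 to E4: 5.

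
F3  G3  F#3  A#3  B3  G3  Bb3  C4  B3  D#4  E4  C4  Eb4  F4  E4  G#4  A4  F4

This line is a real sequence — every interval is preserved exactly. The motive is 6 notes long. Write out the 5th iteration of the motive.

The 6-note cells begin on F3, Bb3, Eb4 — each up a 4th from the last.
Extending up a 4th: Ab4 → Db5.
Statement 5 starts on Db5 and keeps the same exact contour: Db5 Eb5 D5 F#5 G5 Eb5.

Db5 Eb5 D5 F#5 G5 Eb5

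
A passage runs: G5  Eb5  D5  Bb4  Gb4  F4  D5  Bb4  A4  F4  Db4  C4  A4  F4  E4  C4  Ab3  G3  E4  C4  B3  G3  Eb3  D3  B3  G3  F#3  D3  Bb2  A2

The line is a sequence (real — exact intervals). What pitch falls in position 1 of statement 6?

F#3

Grouping in 6s, the 1st note of each cell is G5, D5, A4, E4, B3.
Each moves down a 4th; the next is F#3.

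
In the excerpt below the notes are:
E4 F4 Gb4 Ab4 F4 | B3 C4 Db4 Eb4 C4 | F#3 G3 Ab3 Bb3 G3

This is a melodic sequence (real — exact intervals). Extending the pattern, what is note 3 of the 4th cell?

Eb3

With 5-note cells, note 3 of each statement runs Gb4, Db4, Ab3.
Each moves down a 4th; the next is Eb3.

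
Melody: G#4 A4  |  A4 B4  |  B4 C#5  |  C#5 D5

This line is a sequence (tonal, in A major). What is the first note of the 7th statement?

With a 2-note motive the entries are G#4, A4, B4, C#5, each up a 2nd from the previous.
Extending the heads up a 2nd: D5 → E5 → F#5.

F#5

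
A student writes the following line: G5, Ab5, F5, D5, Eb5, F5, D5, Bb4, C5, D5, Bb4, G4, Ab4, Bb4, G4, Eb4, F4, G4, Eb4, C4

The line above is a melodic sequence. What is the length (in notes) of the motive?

4

20 notes total. Splitting into 5 groups of 4:
G5 Ab5 F5 D5 | Eb5 F5 D5 Bb4 | C5 D5 Bb4 G4 | Ab4 Bb4 G4 Eb4 | F4 G4 Eb4 C4
That's a consistent down a 3rd shift per cell, and no other grouping gives one.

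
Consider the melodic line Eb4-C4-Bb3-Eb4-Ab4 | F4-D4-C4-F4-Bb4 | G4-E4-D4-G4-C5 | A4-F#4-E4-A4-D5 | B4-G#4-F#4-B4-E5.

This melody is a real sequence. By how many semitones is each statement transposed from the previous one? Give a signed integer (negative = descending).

Unit = 5 notes; the statements start on Eb4, F4, G4, A4, B4, moving up a 2nd each time.
Counting half-steps from Eb4 to F4: 2.

2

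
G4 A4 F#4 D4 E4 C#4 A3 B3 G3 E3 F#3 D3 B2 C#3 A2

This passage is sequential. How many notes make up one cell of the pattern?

15 notes total. Splitting into 5 groups of 3:
G4 A4 F#4 | D4 E4 C#4 | A3 B3 G3 | E3 F#3 D3 | B2 C#3 A2
Every group is a transposition down a 4th of the one before; no shorter unit works.

3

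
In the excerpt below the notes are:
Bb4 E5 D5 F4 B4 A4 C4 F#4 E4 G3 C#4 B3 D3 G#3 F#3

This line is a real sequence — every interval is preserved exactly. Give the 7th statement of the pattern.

Unit = 3 notes; the statements start on Bb4, F4, C4, G3, D3, moving down a 4th each time.
Extending down a 4th: A2 → E2.
So cell 7 is E2 A#2 G#2.

E2 A#2 G#2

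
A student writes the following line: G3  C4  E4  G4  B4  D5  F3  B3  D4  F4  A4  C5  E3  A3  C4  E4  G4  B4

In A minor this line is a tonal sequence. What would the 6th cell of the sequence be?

B2 E3 G3 B3 D4 F4

Taking 6-note groups, the heads are G3, F3, E3: the pattern moves down a 2nd.
Continuing the starts: D3 → C3 → B2.
So cell 6 is B2 E3 G3 B3 D4 F4.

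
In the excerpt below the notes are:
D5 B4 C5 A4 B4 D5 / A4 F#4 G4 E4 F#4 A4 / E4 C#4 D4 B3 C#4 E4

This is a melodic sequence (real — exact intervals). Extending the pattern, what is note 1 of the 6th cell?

With 6-note cells, note 1 of each statement runs D5, A4, E4.
Extending down a 4th: B3 → F#3 → C#3.

C#3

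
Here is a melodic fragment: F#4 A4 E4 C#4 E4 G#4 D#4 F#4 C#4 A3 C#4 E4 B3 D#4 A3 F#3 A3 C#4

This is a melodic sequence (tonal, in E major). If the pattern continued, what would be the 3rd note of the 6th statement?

The unit is 6 notes. Position-3 pitches of the 3 shown cells: E4, C#4, A3.
Extending down a 3rd: F#3 → D#3 → B2.

B2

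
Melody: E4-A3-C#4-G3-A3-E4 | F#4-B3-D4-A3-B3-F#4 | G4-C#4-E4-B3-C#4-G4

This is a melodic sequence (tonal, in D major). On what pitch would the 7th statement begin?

Taking 6-note groups, the heads are E4, F#4, G4: the pattern moves up a 2nd.
Continuing: A4 → B4 → C#5 → D5. Statement 7 starts on D5.

D5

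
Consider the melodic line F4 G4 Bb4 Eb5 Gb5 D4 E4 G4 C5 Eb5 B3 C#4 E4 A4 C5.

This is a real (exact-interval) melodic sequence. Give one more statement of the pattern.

G#3 A#3 C#4 F#4 A4

The 5-note cells begin on F4, D4, B3 — each down a 3rd from the last.
From G#3 the exact shape gives G#3 A#3 C#4 F#4 A4.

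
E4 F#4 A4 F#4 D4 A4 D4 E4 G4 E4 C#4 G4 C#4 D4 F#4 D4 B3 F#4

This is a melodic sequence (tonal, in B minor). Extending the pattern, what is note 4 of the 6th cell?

A3

With 6-note cells, note 4 of each statement runs F#4, E4, D4.
Carrying that down a 2nd forward: C#4 → B3 → A3.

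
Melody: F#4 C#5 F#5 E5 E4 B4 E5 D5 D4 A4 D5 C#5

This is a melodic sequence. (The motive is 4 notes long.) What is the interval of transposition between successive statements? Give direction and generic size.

down a 2nd

With a 4-note motive the entries are F#4, E4, D4, each down a 2nd from the previous.
From F#4 to E4: down a 2nd.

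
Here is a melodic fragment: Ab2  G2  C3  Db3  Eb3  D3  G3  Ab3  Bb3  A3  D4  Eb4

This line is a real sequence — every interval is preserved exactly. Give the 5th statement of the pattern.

C5 B4 E5 F5

Unit = 4 notes; the statements start on Ab2, Eb3, Bb3, moving up a 5th each time.
Continuing the starts: F4 → C5.
From C5 the exact shape gives C5 B4 E5 F5.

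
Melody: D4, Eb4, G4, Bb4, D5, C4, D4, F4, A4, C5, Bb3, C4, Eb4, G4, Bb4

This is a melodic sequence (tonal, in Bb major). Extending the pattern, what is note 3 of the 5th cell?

The unit is 5 notes. Position-3 pitches of the 3 shown cells: G4, F4, Eb4.
Extending down a 2nd: D4 → C4.

C4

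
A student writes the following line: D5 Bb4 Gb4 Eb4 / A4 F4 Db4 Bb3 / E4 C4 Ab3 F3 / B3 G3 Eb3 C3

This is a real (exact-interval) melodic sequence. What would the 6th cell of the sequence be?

With a 4-note motive the entries are D5, A4, E4, B3, each down a 4th from the previous.
Continuing the starts: F#3 → C#3.
So cell 6 is C#3 A2 F2 D2.

C#3 A2 F2 D2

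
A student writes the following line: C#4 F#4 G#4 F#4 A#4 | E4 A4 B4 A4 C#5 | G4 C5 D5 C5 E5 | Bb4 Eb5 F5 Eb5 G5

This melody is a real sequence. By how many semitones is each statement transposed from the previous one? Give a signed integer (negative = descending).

3

The 5-note cells begin on C#4, E4, G4, Bb4 — each up a 3rd from the last.
C#4 to E4 spans +3 semitones.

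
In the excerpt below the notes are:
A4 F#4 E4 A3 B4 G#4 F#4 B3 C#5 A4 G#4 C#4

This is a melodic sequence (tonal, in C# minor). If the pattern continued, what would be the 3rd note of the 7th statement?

D#5

The unit is 4 notes. Position-3 pitches of the 3 shown cells: E4, F#4, G#4.
Each moves up a 2nd. Continuing: A4 → B4 → C#5 → D#5.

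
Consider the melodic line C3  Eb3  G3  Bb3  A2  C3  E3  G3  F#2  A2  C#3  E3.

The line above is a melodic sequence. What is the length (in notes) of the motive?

There are 12 notes; a 4-note unit gives 3 cells:
C3 Eb3 G3 Bb3 | A2 C3 E3 G3 | F#2 A2 C#3 E3
Every group is a transposition down a 3rd of the one before; no shorter unit works.

4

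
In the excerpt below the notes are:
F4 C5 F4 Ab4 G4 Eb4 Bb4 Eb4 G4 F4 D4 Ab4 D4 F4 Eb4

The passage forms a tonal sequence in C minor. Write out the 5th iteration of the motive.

Bb3 F4 Bb3 D4 C4

With a 5-note motive the entries are F4, Eb4, D4, each down a 2nd from the previous.
Extending down a 2nd: C4 → Bb3.
From Bb3 the diatonic shape gives Bb3 F4 Bb3 D4 C4.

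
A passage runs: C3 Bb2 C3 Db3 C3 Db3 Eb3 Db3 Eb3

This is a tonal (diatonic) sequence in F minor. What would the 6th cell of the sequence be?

The 3-note cells begin on C3, Db3, Eb3 — each up a 2nd from the last.
Carrying on: F3 → G3 → Ab3.
So cell 6 is Ab3 G3 Ab3.

Ab3 G3 Ab3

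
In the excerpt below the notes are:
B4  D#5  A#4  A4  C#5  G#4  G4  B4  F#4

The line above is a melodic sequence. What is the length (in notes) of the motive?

3

Try groups of 3 (3 cells in 9 notes):
B4 D#5 A#4 | A4 C#5 G#4 | G4 B4 F#4
Each cell is the previous one down a 2nd — so the unit is 3 notes.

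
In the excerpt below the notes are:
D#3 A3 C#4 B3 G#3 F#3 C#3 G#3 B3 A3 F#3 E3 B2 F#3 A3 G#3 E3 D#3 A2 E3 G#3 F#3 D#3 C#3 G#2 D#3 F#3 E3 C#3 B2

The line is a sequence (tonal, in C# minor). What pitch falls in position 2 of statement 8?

With 6-note cells, note 2 of each statement runs A3, G#3, F#3, E3, D#3.
Carrying that down a 2nd forward: C#3 → B2 → A2.

A2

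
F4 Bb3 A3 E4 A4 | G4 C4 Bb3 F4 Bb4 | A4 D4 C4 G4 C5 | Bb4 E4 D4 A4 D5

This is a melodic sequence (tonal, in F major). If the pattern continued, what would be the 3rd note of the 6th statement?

F4

Grouping in 5s, the 3rd note of each cell is A3, Bb3, C4, D4.
Carrying that up a 2nd forward: E4 → F4.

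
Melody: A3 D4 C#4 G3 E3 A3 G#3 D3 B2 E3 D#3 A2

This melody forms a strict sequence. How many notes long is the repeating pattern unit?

There are 12 notes; a 4-note unit gives 3 cells:
A3 D4 C#4 G3 | E3 A3 G#3 D3 | B2 E3 D#3 A2
That's a consistent down a 4th shift per cell, and no other grouping gives one.

4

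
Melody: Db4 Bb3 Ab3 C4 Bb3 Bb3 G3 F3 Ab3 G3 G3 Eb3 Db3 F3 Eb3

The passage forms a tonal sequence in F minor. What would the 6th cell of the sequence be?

Ab2 F2 Eb2 G2 F2

With a 5-note motive the entries are Db4, Bb3, G3, each down a 3rd from the previous.
Carrying on: Eb3 → C3 → Ab2.
So cell 6 is Ab2 F2 Eb2 G2 F2.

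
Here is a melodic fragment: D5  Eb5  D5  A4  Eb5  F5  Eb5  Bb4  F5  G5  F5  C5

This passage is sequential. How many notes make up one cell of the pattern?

There are 12 notes; a 4-note unit gives 3 cells:
D5 Eb5 D5 A4 | Eb5 F5 Eb5 Bb4 | F5 G5 F5 C5
Each cell is the previous one up a 2nd — so the unit is 4 notes.

4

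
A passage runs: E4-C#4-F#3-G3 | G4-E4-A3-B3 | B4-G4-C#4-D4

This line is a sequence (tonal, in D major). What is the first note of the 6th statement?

Unit = 4 notes; the statements start on E4, G4, B4, moving up a 3rd each time.
Extending the heads up a 3rd: D5 → F#5 → A5.

A5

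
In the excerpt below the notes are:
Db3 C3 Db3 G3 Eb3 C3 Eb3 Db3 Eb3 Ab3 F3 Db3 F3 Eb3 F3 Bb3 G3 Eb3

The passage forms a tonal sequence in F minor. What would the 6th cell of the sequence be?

The 6-note cells begin on Db3, Eb3, F3 — each up a 2nd from the last.
Carrying on: G3 → Ab3 → Bb3.
Statement 6 starts on Bb3 and keeps the same diatonic contour: Bb3 Ab3 Bb3 Eb4 C4 Ab3.

Bb3 Ab3 Bb3 Eb4 C4 Ab3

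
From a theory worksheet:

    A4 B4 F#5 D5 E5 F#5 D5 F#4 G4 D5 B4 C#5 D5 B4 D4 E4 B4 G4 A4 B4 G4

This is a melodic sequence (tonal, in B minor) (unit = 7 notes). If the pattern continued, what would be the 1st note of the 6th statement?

E3

The unit is 7 notes. Position-1 pitches of the 3 shown cells: A4, F#4, D4.
Extending down a 3rd: B3 → G3 → E3.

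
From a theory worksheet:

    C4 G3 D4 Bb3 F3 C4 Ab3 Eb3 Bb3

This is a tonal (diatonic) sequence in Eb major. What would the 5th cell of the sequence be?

F3 C3 G3

With a 3-note motive the entries are C4, Bb3, Ab3, each down a 2nd from the previous.
Extending down a 2nd: G3 → F3.
From F3 the diatonic shape gives F3 C3 G3.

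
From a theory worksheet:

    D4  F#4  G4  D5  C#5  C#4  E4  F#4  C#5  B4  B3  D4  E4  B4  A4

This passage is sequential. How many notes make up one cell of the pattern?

Try groups of 5 (3 cells in 15 notes):
D4 F#4 G4 D5 C#5 | C#4 E4 F#4 C#5 B4 | B3 D4 E4 B4 A4
Each cell is the previous one down a 2nd — so the unit is 5 notes.

5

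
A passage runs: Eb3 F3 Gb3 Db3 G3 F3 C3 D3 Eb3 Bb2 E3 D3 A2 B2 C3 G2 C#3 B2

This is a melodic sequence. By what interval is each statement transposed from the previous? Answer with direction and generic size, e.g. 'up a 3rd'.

Unit = 6 notes; the statements start on Eb3, C3, A2, moving down a 3rd each time.
Eb3 to C3 is down a 3rd.

down a 3rd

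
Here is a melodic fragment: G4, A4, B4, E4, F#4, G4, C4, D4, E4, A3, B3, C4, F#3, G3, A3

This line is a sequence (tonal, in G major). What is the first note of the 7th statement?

With a 3-note motive the entries are G4, E4, C4, A3, F#3, each down a 3rd from the previous.
Extending the heads down a 3rd: D3 → B2.

B2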